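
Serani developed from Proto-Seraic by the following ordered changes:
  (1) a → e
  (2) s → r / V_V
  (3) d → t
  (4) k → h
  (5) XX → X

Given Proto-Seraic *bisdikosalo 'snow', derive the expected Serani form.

bistihorelo

Serani: start from *bisdikosalo.
  rule 1 (vowel merger): bisdikosalo → bisdikoselo
  rule 2 (rhotacism): bisdikoselo → bisdikorelo
  rule 3 (unconditioned shift): bisdikorelo → bistikorelo
  rule 4 (unconditioned shift): bistikorelo → bistihorelo
  rule 5: no change — bistihorelo
  ⇒ Serani bistihorelo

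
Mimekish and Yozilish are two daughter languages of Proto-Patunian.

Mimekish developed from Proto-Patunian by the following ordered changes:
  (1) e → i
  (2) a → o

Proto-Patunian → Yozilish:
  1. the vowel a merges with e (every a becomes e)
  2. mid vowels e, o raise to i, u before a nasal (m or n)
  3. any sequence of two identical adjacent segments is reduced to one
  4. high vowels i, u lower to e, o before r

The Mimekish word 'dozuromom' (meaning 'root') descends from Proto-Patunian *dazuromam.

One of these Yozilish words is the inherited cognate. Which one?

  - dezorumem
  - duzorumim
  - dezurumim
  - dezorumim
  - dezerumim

dezorumim

Yozilish: *dazuromam > dezuromem > dezurumim > dezorumim  (by vowel merger, pre-nasal raising, pre-rhotic lowering)
The other candidates each miss or misapply at least one Yozilish change.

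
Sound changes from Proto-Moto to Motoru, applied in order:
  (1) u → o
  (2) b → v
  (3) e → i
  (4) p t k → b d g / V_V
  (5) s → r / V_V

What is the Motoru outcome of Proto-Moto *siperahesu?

sibirahiro

Motoru: start from *siperahesu.
  rule 1 (vowel merger): siperahesu → siperaheso
  rule 2: no change — siperaheso
  rule 3 (vowel merger): siperaheso → sipirahiso
  rule 4 (intervocalic voicing): sipirahiso → sibirahiso
  rule 5 (rhotacism): sibirahiso → sibirahiro
  ⇒ Motoru sibirahiro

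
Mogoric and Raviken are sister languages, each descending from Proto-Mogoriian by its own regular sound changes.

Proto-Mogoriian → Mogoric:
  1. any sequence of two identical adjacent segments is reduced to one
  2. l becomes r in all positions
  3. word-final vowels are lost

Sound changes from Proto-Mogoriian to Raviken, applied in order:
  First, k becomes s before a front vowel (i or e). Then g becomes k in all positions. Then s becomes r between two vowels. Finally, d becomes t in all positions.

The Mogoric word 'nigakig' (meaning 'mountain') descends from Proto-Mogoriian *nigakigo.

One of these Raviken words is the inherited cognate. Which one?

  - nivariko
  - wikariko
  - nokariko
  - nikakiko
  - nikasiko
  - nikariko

Raviken: start from *nigakigo.
  rule 1 (palatalisation): nigakigo → nigasigo
  rule 2 (unconditioned shift): nigasigo → nikasiko
  rule 3 (rhotacism): nikasiko → nikariko
  rule 4: no change — nikariko
  ⇒ Raviken nikariko
Only 'nikariko' matches the regular Raviken development of *nigakigo.

nikariko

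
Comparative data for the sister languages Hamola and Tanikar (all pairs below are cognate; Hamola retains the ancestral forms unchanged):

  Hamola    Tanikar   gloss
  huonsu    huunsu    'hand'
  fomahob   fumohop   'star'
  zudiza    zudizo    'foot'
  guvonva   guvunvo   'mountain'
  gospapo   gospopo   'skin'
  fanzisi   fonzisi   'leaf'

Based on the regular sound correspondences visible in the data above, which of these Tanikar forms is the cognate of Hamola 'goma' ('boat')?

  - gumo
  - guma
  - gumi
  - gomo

gumo

fomahob ~ fumohop — Hamola o corresponds to Tanikar u after a consonant, before a nasal.
zudiza ~ zudizo, guvonva ~ guvunvo — Hamola a corresponds to Tanikar o word-finally.
Applying these to Hamola 'goma':
  goma → guma   (o→u after a consonant, before a nasal)
  guma → gumo   (a→o word-finally)
So the Tanikar cognate is 'gumo'.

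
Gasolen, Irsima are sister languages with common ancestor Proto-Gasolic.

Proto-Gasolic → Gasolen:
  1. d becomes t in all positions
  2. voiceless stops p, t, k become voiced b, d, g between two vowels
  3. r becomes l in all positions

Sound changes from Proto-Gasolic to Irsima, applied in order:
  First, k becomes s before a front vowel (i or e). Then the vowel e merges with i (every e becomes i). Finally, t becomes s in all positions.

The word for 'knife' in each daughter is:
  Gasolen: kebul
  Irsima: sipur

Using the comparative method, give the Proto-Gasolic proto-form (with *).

Position 2: Gasolen has e, Irsima has i. Gasolen preserves e here (none of its changes turn any other segment into e), so the proto-segment is *e.
Position 3: Gasolen has b, Irsima has p. Irsima preserves p here (none of its changes turn any other segment into p), so the proto-segment is *p.
Position 5: Gasolen has l, Irsima has r. Irsima preserves r here (none of its changes turn any other segment into r), so the proto-segment is *r.
Continuing position by position gives *kepur; check it forward:
Gasolen: start from *kepur.
  rule 1: no change — kepur
  rule 2 (intervocalic voicing): kepur → kebur
  rule 3 (unconditioned shift): kebur → kebul
  ⇒ Gasolen kebul
Irsima: *kepur
  kepur → sepur   [palatalisation]
  sepur → sipur   [vowel merger]
  sipur (rule 3 does not apply)
  giving Irsima sipur.
No other proto-form is consistent with every reflex, so the reconstruction is *kepur.

*kepur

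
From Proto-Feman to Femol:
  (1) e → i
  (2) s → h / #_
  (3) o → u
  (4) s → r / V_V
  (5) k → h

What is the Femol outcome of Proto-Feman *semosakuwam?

himurahuwam

Femol: *semosakuwam
  semosakuwam → simosakuwam   [vowel merger]
  simosakuwam → himosakuwam   [debuccalisation]
  himosakuwam → himusakuwam   [vowel merger]
  himusakuwam → himurakuwam   [rhotacism]
  himurakuwam → himurahuwam   [unconditioned shift]
  giving Femol himurahuwam.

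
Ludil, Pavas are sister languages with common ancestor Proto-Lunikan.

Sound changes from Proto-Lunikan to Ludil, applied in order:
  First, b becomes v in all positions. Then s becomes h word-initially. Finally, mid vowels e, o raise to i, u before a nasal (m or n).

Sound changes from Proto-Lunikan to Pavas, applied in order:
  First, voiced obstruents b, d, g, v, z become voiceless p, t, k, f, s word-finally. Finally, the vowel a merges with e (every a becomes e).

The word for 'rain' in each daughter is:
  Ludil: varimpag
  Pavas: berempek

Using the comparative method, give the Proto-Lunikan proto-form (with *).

Position 1: Ludil has v, Pavas has b. Pavas preserves b here (none of its changes turn any other segment into b), so the proto-segment is *b.
Position 2: Ludil has a, Pavas has e. Ludil preserves a here (none of its changes turn any other segment into a), so the proto-segment is *a.
Position 8: Ludil has g, Pavas has k. Ludil preserves g here (none of its changes turn any other segment into g), so the proto-segment is *g.
This points to *barempag. Verify forward in each daughter:
Ludil: start from *barempag.
  rule 1 (unconditioned shift): barempag → varempag
  rule 2: no change — varempag
  rule 3 (pre-nasal raising): varempag → varimpag
  ⇒ Ludil varimpag
Pavas: start from *barempag.
  rule 1 (final devoicing): barempag → barempak
  rule 2 (vowel merger): barempak → berempek
  ⇒ Pavas berempek
Only *barempag yields all of Ludil varimpag, Pavas berempek.

*barempag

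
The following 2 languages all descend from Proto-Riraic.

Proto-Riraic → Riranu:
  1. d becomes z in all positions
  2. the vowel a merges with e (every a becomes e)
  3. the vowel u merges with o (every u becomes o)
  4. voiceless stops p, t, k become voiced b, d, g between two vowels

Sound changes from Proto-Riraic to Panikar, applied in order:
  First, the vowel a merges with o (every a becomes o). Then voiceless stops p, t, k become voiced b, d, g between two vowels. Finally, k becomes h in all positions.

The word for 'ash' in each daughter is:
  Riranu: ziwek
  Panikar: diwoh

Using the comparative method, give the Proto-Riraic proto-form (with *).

Position 5: Riranu has k, Panikar has h. Riranu preserves k here (none of its changes turn any other segment into k), so the proto-segment is *k.
Position 4: Riranu has e, Panikar has o. Taking the neighbouring segments as reconstructed: Riranu e could go back to *a or *e; Panikar o could go back to *a or *o — the one source consistent with every daughter is *a.
Verify the candidate proto-form against each daughter:
Riranu: *diwak
  diwak → ziwak   [unconditioned shift]
  ziwak → ziwek   [vowel merger]
  ziwek (rule 3 does not apply)
  ziwek (rule 4 does not apply)
  giving Riranu ziwek.
Panikar: start from *diwak.
  rule 1 (vowel merger): diwak → diwok
  rule 2: no change — diwok
  rule 3 (unconditioned shift): diwok → diwoh
  ⇒ Panikar diwoh
*diwak is the unique common source.

*diwak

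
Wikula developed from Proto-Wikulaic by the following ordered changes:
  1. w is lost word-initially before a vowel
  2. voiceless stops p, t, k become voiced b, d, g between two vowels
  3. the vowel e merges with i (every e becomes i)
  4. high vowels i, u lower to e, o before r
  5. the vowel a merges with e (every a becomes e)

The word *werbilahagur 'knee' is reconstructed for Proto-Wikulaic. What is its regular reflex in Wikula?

Wikula: *werbilahagur
  werbilahagur → erbilahagur   [glide loss]
  erbilahagur (rule 2 does not apply)
  erbilahagur → irbilahagur   [vowel merger]
  irbilahagur → erbilahagor   [pre-rhotic lowering]
  erbilahagor → erbilehegor   [vowel merger]
  giving Wikula erbilehegor.

erbilehegor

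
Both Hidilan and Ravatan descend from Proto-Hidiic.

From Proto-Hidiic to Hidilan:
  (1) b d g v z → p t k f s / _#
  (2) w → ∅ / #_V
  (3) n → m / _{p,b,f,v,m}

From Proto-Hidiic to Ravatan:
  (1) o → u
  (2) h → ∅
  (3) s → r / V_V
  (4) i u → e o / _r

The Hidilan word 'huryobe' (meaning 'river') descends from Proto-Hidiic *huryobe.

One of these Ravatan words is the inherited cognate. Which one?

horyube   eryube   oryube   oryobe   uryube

oryube

Ravatan: *huryobe > huryube > uryube > oryube  (by vowel merger, h-loss, pre-rhotic lowering)
The other candidates each miss or misapply at least one Ravatan change.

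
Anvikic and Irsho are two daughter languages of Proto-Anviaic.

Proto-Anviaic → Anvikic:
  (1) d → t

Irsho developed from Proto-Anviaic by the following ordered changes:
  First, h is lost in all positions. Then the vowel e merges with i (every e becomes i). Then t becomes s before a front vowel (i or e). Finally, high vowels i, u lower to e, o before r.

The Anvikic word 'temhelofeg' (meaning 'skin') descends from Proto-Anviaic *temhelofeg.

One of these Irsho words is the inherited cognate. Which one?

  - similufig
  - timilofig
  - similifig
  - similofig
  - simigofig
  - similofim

Irsho: *temhelofeg
  temhelofeg → temelofeg   [h-loss]
  temelofeg → timilofig   [vowel merger]
  timilofig → similofig   [palatalisation]
  similofig (rule 4 does not apply)
  giving Irsho similofig.
Only 'similofig' matches the regular Irsho development of *temhelofeg.

similofig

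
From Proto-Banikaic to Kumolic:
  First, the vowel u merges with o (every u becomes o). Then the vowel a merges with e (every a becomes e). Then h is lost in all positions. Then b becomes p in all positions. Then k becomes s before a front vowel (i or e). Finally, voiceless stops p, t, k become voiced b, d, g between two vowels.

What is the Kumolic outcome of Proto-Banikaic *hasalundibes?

Kumolic: *hasalundibes
  hasalundibes → hasalondibes   [vowel merger]
  hasalondibes → heselondibes   [vowel merger]
  heselondibes → eselondibes   [h-loss]
  eselondibes → eselondipes   [unconditioned shift]
  eselondipes (rule 5 does not apply)
  eselondipes → eselondibes   [intervocalic voicing]
  giving Kumolic eselondibes.

eselondibes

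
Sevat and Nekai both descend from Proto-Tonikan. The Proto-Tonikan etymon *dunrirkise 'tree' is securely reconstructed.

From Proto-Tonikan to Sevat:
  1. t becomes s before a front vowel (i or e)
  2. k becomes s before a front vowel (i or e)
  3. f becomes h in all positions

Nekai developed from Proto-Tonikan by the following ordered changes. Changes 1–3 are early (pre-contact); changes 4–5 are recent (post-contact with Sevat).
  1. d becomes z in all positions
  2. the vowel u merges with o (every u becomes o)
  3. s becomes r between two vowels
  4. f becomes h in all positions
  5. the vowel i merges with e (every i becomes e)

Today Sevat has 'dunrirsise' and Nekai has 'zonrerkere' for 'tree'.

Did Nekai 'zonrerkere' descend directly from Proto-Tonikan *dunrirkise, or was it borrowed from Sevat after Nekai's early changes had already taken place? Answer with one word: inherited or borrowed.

inherited

If inherited, *dunrirkise would pass through all of Nekai's changes:
Nekai: *dunrirkise
  dunrirkise → zunrirkise   [unconditioned shift]
  zunrirkise → zonrirkise   [vowel merger]
  zonrirkise → zonrirkire   [rhotacism]
  zonrirkire (rule 4 does not apply)
  zonrirkire → zonrerkere   [vowel merger]
  giving Nekai zonrerkere.
If borrowed from Sevat 'dunrirsise' after the early changes, it would undergo only the recent ones:
  rule 4 (unconditioned shift): no change (dunrirsise)
  rule 5 (vowel merger): dunrirsise → dunrersese
  ⇒ as a loan: dunrersese
Nekai 'zonrerkere' matches the inherited outcome exactly, so it is an inherited cognate, not a loan.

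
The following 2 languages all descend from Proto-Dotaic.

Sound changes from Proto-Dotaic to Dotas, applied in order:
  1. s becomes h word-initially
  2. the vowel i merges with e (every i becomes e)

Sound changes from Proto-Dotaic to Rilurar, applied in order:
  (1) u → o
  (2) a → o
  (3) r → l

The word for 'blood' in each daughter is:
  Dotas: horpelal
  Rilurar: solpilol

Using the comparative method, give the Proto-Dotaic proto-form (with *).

Position 1: Dotas has h, Rilurar has s. Rilurar preserves s here (none of its changes turn any other segment into s), so the proto-segment is *s.
Position 3: Dotas has r, Rilurar has l. Dotas preserves r here (none of its changes turn any other segment into r), so the proto-segment is *r.
Position 5: Dotas has e, Rilurar has i. Rilurar preserves i here (none of its changes turn any other segment into i), so the proto-segment is *i.
This points to *sorpilal. Verify forward in each daughter:
Dotas: start from *sorpilal.
  rule 1 (debuccalisation): sorpilal → horpilal
  rule 2 (vowel merger): horpilal → horpelal
  ⇒ Dotas horpelal
Rilurar: *sorpilal
  sorpilal (rule 1 does not apply)
  sorpilal → sorpilol   [vowel merger]
  sorpilol → solpilol   [unconditioned shift]
  giving Rilurar solpilol.
Only *sorpilal yields all of Dotas horpelal, Rilurar solpilol.

*sorpilal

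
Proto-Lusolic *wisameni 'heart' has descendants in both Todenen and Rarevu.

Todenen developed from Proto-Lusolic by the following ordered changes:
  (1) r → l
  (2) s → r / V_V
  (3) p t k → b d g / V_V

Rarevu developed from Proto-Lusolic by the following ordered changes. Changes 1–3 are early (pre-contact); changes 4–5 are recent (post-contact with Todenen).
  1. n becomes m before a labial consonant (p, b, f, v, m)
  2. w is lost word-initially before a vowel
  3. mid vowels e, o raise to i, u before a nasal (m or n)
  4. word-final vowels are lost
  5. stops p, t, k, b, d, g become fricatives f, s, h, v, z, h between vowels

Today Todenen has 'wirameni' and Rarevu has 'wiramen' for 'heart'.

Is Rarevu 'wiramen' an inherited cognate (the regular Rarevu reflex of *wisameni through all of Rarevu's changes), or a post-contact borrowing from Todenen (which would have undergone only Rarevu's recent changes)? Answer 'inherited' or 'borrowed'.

If inherited, *wisameni would pass through all of Rarevu's changes:
Rarevu: *wisameni
  wisameni (rule 1 does not apply)
  wisameni → isameni   [glide loss]
  isameni → isamini   [pre-nasal raising]
  isamini → isamin   [apocope]
  isamin (rule 5 does not apply)
  giving Rarevu isamin.
If borrowed from Todenen 'wirameni' after the early changes, it would undergo only the recent ones:
  rule 4 (apocope): wirameni → wiramen
  rule 5 (intervocalic lenition): no change (wiramen)
  ⇒ as a loan: wiramen
Rarevu 'wiramen' matches the loan outcome 'wiramen', not the inherited 'isamin' — it skipped the early Rarevu changes, so it was borrowed from Todenen.

borrowed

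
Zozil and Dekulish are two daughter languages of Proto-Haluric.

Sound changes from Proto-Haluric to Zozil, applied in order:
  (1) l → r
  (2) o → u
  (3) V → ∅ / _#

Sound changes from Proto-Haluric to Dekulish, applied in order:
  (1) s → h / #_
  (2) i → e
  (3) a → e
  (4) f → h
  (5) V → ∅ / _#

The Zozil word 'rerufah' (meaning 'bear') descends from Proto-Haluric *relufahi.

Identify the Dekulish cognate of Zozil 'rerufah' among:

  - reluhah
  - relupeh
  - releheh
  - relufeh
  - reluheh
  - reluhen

reluheh

Dekulish: *relufahi
  relufahi (rule 1 does not apply)
  relufahi → relufahe   [vowel merger]
  relufahe → relufehe   [vowel merger]
  relufehe → reluhehe   [unconditioned shift]
  reluhehe → reluheh   [apocope]
  giving Dekulish reluheh.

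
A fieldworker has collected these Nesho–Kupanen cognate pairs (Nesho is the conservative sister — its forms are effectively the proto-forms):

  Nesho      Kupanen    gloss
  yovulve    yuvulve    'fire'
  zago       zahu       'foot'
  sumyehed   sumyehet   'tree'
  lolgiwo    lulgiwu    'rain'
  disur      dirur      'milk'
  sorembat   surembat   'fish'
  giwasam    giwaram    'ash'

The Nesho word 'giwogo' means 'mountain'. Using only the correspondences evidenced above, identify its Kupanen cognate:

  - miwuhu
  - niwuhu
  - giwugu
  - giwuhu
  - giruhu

lolgiwo ~ lulgiwu — Nesho o corresponds to Kupanen u after a consonant, before a consonant other than r, m, n, p, b, f, v.
zago ~ zahu — Nesho g corresponds to Kupanen h between vowels (before a back vowel).
zago ~ zahu, lolgiwo ~ lulgiwu — Nesho o corresponds to Kupanen u word-finally.
Applying these to Nesho 'giwogo':
  giwogo → giwugo   (o→u after a consonant, before a consonant other than r, m, n, p, b, f, v)
  giwugo → giwuho   (g→h between vowels (before a back vowel))
  giwuho → giwuhu   (o→u word-finally)
So the Kupanen cognate is 'giwuhu'.

giwuhu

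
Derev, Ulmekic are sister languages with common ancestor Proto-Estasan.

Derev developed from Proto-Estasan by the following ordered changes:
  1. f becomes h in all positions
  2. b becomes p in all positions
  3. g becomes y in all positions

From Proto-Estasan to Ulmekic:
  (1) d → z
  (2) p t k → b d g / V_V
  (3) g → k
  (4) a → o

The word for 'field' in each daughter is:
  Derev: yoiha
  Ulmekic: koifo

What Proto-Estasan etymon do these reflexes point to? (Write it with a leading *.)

*goifa

Position 4: Derev has h, Ulmekic has f. Ulmekic preserves f here (none of its changes turn any other segment into f), so the proto-segment is *f.
Position 1: Derev has y, Ulmekic has k. Taking the neighbouring segments as reconstructed: Derev y could go back to *g or *y; Ulmekic k could go back to *k or *g — the one source consistent with every daughter is *g.
This points to *goifa. Verify forward in each daughter:
Derev: *goifa > goiha > yoiha  (by unconditioned shift, unconditioned shift)
Ulmekic: *goifa > koifa > koifo  (by unconditioned shift, vowel merger)
No other proto-form is consistent with every reflex, so the reconstruction is *goifa.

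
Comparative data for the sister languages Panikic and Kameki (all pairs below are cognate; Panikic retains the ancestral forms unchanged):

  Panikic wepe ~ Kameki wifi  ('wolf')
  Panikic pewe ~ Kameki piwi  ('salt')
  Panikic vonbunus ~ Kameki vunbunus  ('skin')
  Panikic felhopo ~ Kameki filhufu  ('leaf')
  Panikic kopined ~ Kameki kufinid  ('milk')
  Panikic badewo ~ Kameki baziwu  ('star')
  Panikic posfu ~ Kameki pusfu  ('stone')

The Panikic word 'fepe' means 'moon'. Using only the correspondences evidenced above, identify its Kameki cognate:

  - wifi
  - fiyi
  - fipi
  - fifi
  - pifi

wepe ~ wifi — Panikic e corresponds to Kameki i after a consonant, before a labial obstruent.
wepe ~ wifi — Panikic p corresponds to Kameki f between vowels (before a front vowel).
wepe ~ wifi, pewe ~ piwi — Panikic e corresponds to Kameki i word-finally.
Applying these to Panikic 'fepe':
  fepe → fipe   (e→i after a consonant, before a labial obstruent)
  fipe → fife   (p→f between vowels (before a front vowel))
  fife → fifi   (e→i word-finally)
So the Kameki cognate is 'fifi'.

fifi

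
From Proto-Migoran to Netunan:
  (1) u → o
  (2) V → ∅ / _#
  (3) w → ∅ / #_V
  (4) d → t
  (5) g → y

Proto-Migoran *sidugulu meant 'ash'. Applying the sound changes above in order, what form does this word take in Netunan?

sitoyol

Netunan: *sidugulu
  sidugulu → sidogolo   [vowel merger]
  sidogolo → sidogol   [apocope]
  sidogol (rule 3 does not apply)
  sidogol → sitogol   [unconditioned shift]
  sitogol → sitoyol   [unconditioned shift]
  giving Netunan sitoyol.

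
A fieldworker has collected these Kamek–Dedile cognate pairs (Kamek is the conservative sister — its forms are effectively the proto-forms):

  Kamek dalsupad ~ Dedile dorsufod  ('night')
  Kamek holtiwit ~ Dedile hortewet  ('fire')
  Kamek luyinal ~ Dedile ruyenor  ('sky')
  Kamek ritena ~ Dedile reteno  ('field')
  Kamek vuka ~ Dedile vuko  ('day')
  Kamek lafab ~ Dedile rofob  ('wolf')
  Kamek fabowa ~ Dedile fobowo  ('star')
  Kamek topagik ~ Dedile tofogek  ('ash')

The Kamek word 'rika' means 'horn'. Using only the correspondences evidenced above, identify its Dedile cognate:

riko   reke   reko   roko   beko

holtiwit ~ hortewet, ritena ~ reteno — Kamek i corresponds to Dedile e after a consonant, before a consonant other than r, m, n, p, b, f, v.
ritena ~ reteno, vuka ~ vuko — Kamek a corresponds to Dedile o word-finally.
Applying these to Kamek 'rika':
  rika → reka   (i→e after a consonant, before a consonant other than r, m, n, p, b, f, v)
  reka → reko   (a→o word-finally)
So the Dedile cognate is 'reko'.

reko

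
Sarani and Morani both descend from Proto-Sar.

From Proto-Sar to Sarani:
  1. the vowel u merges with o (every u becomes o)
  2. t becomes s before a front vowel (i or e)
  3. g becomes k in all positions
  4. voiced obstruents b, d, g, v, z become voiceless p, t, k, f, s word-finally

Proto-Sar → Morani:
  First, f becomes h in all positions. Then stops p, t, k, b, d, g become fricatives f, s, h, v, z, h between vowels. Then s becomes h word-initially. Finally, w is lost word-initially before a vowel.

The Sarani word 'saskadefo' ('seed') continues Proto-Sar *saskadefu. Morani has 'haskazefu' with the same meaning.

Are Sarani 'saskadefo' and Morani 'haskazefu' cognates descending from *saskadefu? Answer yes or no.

no

Derive the expected Morani reflex of *saskadefu:
Morani: *saskadefu > saskadehu > saskazehu > haskazehu  (by unconditioned shift, intervocalic lenition, debuccalisation)
The regular Morani reflex would be 'haskazehu', but the attested form is 'haskazefu'. The correspondence is irregular, so they are not cognates (the Morani form has a different source).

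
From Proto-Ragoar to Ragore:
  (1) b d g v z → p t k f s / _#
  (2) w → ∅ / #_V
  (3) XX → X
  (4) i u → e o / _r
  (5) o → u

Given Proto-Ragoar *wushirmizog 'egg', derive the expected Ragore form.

ushermizuk

Ragore: *wushirmizog
  wushirmizog → wushirmizok   [final devoicing]
  wushirmizok → ushirmizok   [glide loss]
  ushirmizok (rule 3 does not apply)
  ushirmizok → ushermizok   [pre-rhotic lowering]
  ushermizok → ushermizuk   [vowel merger]
  giving Ragore ushermizuk.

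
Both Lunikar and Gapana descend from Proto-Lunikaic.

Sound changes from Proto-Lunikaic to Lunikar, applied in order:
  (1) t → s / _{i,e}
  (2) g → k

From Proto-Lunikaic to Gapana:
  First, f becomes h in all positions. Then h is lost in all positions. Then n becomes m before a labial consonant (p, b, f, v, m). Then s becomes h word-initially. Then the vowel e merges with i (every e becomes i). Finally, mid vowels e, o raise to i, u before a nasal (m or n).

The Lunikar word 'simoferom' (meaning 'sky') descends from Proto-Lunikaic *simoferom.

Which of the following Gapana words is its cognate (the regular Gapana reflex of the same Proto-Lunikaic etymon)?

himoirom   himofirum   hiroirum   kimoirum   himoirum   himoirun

himoirum

Gapana: *simoferom
  simoferom → simoherom   [unconditioned shift]
  simoherom → simoerom   [h-loss]
  simoerom (rule 3 does not apply)
  simoerom → himoerom   [debuccalisation]
  himoerom → himoirom   [vowel merger]
  himoirom → himoirum   [pre-nasal raising]
  giving Gapana himoirum.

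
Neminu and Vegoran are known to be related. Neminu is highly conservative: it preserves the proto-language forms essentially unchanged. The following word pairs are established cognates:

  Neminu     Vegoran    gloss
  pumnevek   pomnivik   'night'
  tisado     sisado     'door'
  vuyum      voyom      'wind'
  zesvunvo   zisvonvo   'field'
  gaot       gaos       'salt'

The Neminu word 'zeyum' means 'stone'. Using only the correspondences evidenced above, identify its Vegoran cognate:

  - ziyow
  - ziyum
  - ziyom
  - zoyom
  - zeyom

pumnevek ~ pomnivik, zesvunvo ~ zisvonvo — Neminu e corresponds to Vegoran i after a consonant, before a consonant other than r, m, n, p, b, f, v.
pumnevek ~ pomnivik, vuyum ~ voyom — Neminu u corresponds to Vegoran o after a consonant, before a nasal.
Applying these to Neminu 'zeyum':
  zeyum → ziyum   (e→i after a consonant, before a consonant other than r, m, n, p, b, f, v)
  ziyum → ziyom   (u→o after a consonant, before a nasal)
So the Vegoran cognate is 'ziyom'.

ziyom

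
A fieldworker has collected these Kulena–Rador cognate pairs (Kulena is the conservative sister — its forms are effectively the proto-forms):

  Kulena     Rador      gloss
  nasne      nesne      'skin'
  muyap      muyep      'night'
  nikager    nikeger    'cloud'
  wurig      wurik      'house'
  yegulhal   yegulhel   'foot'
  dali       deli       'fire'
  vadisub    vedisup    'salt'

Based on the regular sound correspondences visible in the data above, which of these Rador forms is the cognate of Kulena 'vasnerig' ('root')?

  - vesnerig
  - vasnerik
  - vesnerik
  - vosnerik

vesnerik

nasne ~ nesne, nikager ~ nikeger — Kulena a corresponds to Rador e after a consonant, before a consonant other than r, m, n, p, b, f, v.
wurig ~ wurik — Kulena g corresponds to Rador k word-finally.
Applying these to Kulena 'vasnerig':
  vasnerig → vesnerig   (a→e after a consonant, before a consonant other than r, m, n, p, b, f, v)
  vesnerig → vesnerik   (g→k word-finally)
So the Rador cognate is 'vesnerik'.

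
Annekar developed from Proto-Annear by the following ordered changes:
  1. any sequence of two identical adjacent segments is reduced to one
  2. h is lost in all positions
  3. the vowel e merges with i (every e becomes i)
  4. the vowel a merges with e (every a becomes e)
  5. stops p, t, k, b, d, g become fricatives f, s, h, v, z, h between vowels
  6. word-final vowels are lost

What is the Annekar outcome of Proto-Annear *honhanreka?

onenrih

Annekar: start from *honhanreka.
  rule 1: no change — honhanreka
  rule 2 (h-loss): honhanreka → onanreka
  rule 3 (vowel merger): onanreka → onanrika
  rule 4 (vowel merger): onanrika → onenrike
  rule 5 (intervocalic lenition): onenrike → onenrihe
  rule 6 (apocope): onenrihe → onenrih
  ⇒ Annekar onenrih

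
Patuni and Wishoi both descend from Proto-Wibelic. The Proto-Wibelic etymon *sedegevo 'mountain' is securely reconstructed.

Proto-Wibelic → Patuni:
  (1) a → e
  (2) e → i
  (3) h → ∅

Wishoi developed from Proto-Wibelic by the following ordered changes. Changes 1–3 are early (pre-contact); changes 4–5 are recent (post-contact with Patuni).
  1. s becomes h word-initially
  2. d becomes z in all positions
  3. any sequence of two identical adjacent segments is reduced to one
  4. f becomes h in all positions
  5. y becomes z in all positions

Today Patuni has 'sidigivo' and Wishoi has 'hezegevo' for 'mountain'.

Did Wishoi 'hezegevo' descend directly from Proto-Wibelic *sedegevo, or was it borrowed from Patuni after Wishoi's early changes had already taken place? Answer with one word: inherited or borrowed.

If inherited, *sedegevo would pass through all of Wishoi's changes:
Wishoi: *sedegevo
  sedegevo → hedegevo   [debuccalisation]
  hedegevo → hezegevo   [unconditioned shift]
  hezegevo (rule 3 does not apply)
  hezegevo (rule 4 does not apply)
  hezegevo (rule 5 does not apply)
  giving Wishoi hezegevo.
If borrowed from Patuni 'sidigivo' after the early changes, it would undergo only the recent ones:
  rule 4 (unconditioned shift): no change (sidigivo)
  rule 5 (unconditioned shift): no change (sidigivo)
  ⇒ as a loan: sidigivo
Wishoi 'hezegevo' matches the inherited outcome exactly, so it is an inherited cognate, not a loan.

inherited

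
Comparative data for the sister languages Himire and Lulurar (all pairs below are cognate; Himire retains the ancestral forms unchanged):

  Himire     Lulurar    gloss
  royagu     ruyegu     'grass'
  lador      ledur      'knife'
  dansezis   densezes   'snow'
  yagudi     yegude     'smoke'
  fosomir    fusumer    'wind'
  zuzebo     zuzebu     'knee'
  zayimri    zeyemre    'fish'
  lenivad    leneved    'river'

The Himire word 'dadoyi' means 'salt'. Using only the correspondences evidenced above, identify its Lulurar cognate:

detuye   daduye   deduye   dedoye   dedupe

royagu ~ ruyegu, lador ~ ledur — Himire a corresponds to Lulurar e after a consonant, before a consonant other than r, m, n, p, b, f, v.
royagu ~ ruyegu, fosomir ~ fusumer — Himire o corresponds to Lulurar u after a consonant, before a consonant other than r, m, n, p, b, f, v.
yagudi ~ yegude, zayimri ~ zeyemre — Himire i corresponds to Lulurar e word-finally.
Applying these to Himire 'dadoyi':
  dadoyi → dedoyi   (a→e after a consonant, before a consonant other than r, m, n, p, b, f, v)
  dedoyi → deduyi   (o→u after a consonant, before a consonant other than r, m, n, p, b, f, v)
  deduyi → deduye   (i→e word-finally)
So the Lulurar cognate is 'deduye'.

deduye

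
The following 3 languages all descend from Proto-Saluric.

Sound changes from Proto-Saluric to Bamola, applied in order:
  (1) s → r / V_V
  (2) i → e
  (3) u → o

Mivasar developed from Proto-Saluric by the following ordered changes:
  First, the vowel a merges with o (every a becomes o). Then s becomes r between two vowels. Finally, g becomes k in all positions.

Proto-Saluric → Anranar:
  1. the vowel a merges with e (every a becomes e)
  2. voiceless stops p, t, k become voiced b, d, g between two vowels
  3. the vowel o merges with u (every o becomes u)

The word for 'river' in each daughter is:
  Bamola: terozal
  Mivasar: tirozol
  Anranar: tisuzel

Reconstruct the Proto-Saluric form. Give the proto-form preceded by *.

*tisozal

Position 6: Bamola has a, Mivasar has o, Anranar has e. Bamola preserves a here (none of its changes turn any other segment into a), so the proto-segment is *a.
Position 2: Bamola has e, Mivasar has i, Anranar has i. Mivasar preserves i here (none of its changes turn any other segment into i), so the proto-segment is *i.
Position 3: Bamola has r, Mivasar has r, Anranar has s. Anranar preserves s here (none of its changes turn any other segment into s), so the proto-segment is *s.
Continuing position by position gives *tisozal; check it forward:
Bamola: start from *tisozal.
  rule 1 (rhotacism): tisozal → tirozal
  rule 2 (vowel merger): tirozal → terozal
  rule 3: no change — terozal
  ⇒ Bamola terozal
Mivasar: *tisozal
  tisozal → tisozol   [vowel merger]
  tisozol → tirozol   [rhotacism]
  tirozol (rule 3 does not apply)
  giving Mivasar tirozol.
Anranar: start from *tisozal.
  rule 1 (vowel merger): tisozal → tisozel
  rule 2: no change — tisozel
  rule 3 (vowel merger): tisozel → tisuzel
  ⇒ Anranar tisuzel
No other proto-form is consistent with every reflex, so the reconstruction is *tisozal.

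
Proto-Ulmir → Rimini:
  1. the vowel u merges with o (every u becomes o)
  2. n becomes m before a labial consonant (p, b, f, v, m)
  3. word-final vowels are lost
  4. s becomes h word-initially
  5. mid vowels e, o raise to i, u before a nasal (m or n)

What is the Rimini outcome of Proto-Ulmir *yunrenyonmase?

Rimini: *yunrenyonmase
  yunrenyonmase → yonrenyonmase   [vowel merger]
  yonrenyonmase → yonrenyommase   [nasal place assimilation]
  yonrenyommase → yonrenyommas   [apocope]
  yonrenyommas (rule 4 does not apply)
  yonrenyommas → yunrinyummas   [pre-nasal raising]
  giving Rimini yunrinyummas.

yunrinyummas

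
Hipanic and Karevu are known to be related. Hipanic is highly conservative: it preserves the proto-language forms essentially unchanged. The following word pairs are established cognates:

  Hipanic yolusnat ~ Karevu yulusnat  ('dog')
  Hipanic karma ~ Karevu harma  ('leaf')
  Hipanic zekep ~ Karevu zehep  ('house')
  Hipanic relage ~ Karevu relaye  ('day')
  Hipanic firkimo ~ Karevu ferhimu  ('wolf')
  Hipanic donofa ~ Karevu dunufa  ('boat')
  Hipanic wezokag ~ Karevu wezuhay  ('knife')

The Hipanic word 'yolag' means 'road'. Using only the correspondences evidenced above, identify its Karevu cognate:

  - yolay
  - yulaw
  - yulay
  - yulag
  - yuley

yolusnat ~ yulusnat, wezokag ~ wezuhay — Hipanic o corresponds to Karevu u after a consonant, before a consonant other than r, m, n, p, b, f, v.
wezokag ~ wezuhay — Hipanic g corresponds to Karevu y word-finally.
Applying these to Hipanic 'yolag':
  yolag → yulag   (o→u after a consonant, before a consonant other than r, m, n, p, b, f, v)
  yulag → yulay   (g→y word-finally)
So the Karevu cognate is 'yulay'.

yulay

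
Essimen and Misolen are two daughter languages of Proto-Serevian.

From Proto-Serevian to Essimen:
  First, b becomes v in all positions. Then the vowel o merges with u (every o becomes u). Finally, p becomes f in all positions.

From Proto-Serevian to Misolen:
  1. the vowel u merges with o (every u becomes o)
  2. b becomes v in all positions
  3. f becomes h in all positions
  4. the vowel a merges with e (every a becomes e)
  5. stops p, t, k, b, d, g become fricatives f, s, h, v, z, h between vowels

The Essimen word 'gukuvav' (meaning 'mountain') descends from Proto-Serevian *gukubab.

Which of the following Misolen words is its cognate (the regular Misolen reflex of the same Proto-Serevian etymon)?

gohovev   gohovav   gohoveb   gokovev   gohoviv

Misolen: *gukubab > gokobab > gokovav > gokovev > gohovev  (by vowel merger, unconditioned shift, vowel merger, intervocalic lenition)
Among the options, 'gohovev' alone shows every Misolen change applied in order.

gohovev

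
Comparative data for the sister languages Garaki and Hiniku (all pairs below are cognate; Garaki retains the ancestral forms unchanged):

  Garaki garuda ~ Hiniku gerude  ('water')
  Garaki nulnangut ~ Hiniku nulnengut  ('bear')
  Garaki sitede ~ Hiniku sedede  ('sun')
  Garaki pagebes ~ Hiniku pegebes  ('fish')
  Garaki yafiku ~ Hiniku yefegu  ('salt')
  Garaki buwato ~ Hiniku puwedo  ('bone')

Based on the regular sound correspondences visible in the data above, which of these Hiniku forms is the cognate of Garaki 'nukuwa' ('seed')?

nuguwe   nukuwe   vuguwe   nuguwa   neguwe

nuguwe

yafiku ~ yefegu — Garaki k corresponds to Hiniku g between vowels (before a back vowel).
garuda ~ gerude — Garaki a corresponds to Hiniku e word-finally.
Applying these to Garaki 'nukuwa':
  nukuwa → nuguwa   (k→g between vowels (before a back vowel))
  nuguwa → nuguwe   (a→e word-finally)
So the Hiniku cognate is 'nuguwe'.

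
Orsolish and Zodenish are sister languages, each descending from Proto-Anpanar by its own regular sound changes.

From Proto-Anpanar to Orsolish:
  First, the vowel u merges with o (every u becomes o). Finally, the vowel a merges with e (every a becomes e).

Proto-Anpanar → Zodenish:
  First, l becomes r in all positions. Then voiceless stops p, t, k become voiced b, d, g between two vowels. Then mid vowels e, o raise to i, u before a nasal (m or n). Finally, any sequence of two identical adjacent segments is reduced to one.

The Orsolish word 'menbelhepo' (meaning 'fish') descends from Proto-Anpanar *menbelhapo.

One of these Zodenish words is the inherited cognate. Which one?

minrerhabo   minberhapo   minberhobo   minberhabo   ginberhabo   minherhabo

Zodenish: *menbelhapo
  menbelhapo → menberhapo   [unconditioned shift]
  menberhapo → menberhabo   [intervocalic voicing]
  menberhabo → minberhabo   [pre-nasal raising]
  minberhabo (rule 4 does not apply)
  giving Zodenish minberhabo.

minberhabo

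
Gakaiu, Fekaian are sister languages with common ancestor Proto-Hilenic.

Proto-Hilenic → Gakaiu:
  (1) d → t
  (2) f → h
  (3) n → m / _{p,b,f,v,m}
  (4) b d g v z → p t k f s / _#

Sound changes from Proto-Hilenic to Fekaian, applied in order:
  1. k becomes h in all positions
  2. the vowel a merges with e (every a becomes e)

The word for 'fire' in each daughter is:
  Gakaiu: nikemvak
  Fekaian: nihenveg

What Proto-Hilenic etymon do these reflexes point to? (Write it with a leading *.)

Position 7: Gakaiu has a, Fekaian has e. Gakaiu preserves a here (none of its changes turn any other segment into a), so the proto-segment is *a.
Position 3: Gakaiu has k, Fekaian has h. Taking the neighbouring segments as reconstructed: Gakaiu k can only go back to *k; Fekaian h could go back to *k or *h — the one source consistent with every daughter is *k.
Position 8: Gakaiu has k, Fekaian has g. Fekaian preserves g here (none of its changes turn any other segment into g), so the proto-segment is *g.
This points to *nikenvag. Verify forward in each daughter:
Gakaiu: start from *nikenvag.
  rule 1: no change — nikenvag
  rule 2: no change — nikenvag
  rule 3 (nasal place assimilation): nikenvag → nikemvag
  rule 4 (final devoicing): nikemvag → nikemvak
  ⇒ Gakaiu nikemvak
Fekaian: *nikenvag
  nikenvag → nihenvag   [unconditioned shift]
  nihenvag → nihenveg   [vowel merger]
  giving Fekaian nihenveg.
*nikenvag is the unique common source.

*nikenvag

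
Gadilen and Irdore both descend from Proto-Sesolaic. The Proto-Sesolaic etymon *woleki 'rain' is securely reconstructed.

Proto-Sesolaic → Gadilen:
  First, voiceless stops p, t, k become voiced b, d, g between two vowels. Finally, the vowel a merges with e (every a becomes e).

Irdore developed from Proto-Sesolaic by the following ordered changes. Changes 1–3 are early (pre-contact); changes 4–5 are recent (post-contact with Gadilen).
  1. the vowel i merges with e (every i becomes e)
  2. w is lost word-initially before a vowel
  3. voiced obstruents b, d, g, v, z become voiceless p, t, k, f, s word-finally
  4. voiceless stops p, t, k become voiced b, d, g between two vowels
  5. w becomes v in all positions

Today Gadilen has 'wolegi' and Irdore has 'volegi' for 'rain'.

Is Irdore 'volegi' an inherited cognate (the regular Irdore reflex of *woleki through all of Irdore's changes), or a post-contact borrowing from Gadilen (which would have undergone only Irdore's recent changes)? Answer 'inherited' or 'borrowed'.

borrowed

If inherited, *woleki would pass through all of Irdore's changes:
Irdore: *woleki
  woleki → woleke   [vowel merger]
  woleke → oleke   [glide loss]
  oleke (rule 3 does not apply)
  oleke → olege   [intervocalic voicing]
  olege (rule 5 does not apply)
  giving Irdore olege.
If borrowed from Gadilen 'wolegi' after the early changes, it would undergo only the recent ones:
  rule 4 (intervocalic voicing): no change (wolegi)
  rule 5 (unconditioned shift): wolegi → volegi
  ⇒ as a loan: volegi
Irdore 'volegi' matches the loan outcome 'volegi', not the inherited 'olege' — it skipped the early Irdore changes, so it was borrowed from Gadilen.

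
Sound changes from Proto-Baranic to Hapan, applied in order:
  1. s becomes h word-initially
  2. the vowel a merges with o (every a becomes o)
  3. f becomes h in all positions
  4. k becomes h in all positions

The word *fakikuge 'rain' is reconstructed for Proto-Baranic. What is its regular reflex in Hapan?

hohihuge

Hapan: start from *fakikuge.
  rule 1: no change — fakikuge
  rule 2 (vowel merger): fakikuge → fokikuge
  rule 3 (unconditioned shift): fokikuge → hokikuge
  rule 4 (unconditioned shift): hokikuge → hohihuge
  ⇒ Hapan hohihuge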